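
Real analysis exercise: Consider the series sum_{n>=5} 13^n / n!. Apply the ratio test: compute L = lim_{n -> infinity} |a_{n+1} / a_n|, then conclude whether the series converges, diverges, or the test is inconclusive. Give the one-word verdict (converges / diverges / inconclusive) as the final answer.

Let a_n denote the general term. Form the ratio a_{n+1}/a_n and simplify:
a_{n+1}/a_n = 13/(n + 1)
Take the limit as n -> infinity: L = 0.
Since L = 0 < 1, the ratio test implies the series converges.

converges


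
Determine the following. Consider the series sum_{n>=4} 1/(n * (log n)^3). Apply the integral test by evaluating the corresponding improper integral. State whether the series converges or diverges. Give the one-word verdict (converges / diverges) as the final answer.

Let f(x) = 1/(x*log(x)^3). Then f is positive, continuous, and decreasing on [4, infinity), so the integral test applies.
Compute the improper integral int_{4}^infinity f(x) dx:
  antiderivative F(x) = -1/(2*log(x)^2).
  F(x) -> 0 as x -> infinity.  int = 0 - F(4) = 1/(2*log(4)^2) < infinity. By the integral test, the series converges.

converges


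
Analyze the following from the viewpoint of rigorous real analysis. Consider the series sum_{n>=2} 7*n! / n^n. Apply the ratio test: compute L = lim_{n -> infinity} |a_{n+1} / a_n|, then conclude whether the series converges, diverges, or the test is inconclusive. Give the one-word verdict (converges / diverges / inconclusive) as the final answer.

Let a_n denote the general term. Form the ratio a_{n+1}/a_n and simplify:
a_{n+1}/a_n = (n/(n + 1))^n
Take the limit as n -> infinity: L = exp(-1).
Since L = exp(-1) < 1, the ratio test implies the series converges.

converges


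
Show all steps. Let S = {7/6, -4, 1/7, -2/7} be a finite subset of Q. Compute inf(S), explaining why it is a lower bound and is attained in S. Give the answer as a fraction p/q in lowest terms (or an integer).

S is finite, so inf(S) = min(S).
Sorted increasing:
-4, -2/7, 1/7, 7/6
The extremum is -4.
For every x in S, x >= -4. And -4 is in S, so it is attained.
Therefore inf(S) = -4.

-4


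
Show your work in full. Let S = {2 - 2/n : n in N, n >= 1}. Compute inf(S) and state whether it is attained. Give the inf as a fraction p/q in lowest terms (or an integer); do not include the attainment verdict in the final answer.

Analysis:
- Values: 0, 1, 4/3, 3/2, ... strictly increasing.
- Minimum is 0 (n=1); inf = 0 (attained).
- 2 - 2/n -> 2 from below; sup = 2, not attained.
Conclusion: inf(S) = 0, attained in S.

0


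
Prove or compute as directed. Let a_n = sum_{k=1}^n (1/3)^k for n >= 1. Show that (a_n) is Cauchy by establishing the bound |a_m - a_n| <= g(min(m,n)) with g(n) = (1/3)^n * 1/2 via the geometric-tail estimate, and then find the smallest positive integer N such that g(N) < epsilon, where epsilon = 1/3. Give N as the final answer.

For m > n >= 1: |a_m - a_n| = sum_{k=n+1}^m (1/3)^k < sum_{k=n+1}^infinity (1/3)^k = (1/3)^(n+1) / (1 - 1/3) = (1/3)^n * (1/3) * (3/2) = (1/3)^n * 1/2.
So g(n) = (1/3)^n / 2. Since g(n) -> 0, (a_n) is Cauchy.
Now solve g(N) < 1/3: (1/3)^N / 2 < 1/3 <=> 3^N > 1 / (2 * 1/3) = 3/2.
Check powers of 3: 3^0 = 1 <= 3/2, 3^1 = 3 > 3/2.
So the smallest such N is 1. Check: g(1) = 1/(2 * 3) = 1/6 < 1/3.

1


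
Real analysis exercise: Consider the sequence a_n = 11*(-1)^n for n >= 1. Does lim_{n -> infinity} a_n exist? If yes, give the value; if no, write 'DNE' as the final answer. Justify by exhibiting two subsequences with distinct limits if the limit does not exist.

Examine the behaviour of a_n along subsequences.
Even-n subsequence a_{2k} = 11 -> 11. Odd-n subsequence a_{2k+1} = -11 -> -11.
Since these two subsequential limits are 11 and -11, distinct, the full sequence cannot converge (a convergent sequence has all subsequences tending to the same limit). So lim a_n does not exist.

DNE


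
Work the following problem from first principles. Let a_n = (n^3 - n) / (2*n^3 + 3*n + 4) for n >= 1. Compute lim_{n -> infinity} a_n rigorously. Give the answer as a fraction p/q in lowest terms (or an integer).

Divide numerator and denominator by n^3, the highest power:
numerator / n^3 = 1 - 1/n^2
denominator / n^3 = 2 + 3/n^2 + 4/n^3
As n -> infinity, all terms of the form c/n^k (k >= 1) tend to 0.
So numerator / n^3 -> 1 and denominator / n^3 -> 2.
Therefore lim a_n = 1/2.

1/2


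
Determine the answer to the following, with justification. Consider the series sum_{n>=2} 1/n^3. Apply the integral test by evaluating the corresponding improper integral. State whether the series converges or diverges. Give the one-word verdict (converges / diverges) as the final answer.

Let f(x) = x^(-3). Then f is positive, continuous, and decreasing on [2, infinity), so the integral test applies.
Compute the improper integral int_{2}^infinity f(x) dx:
  antiderivative F(x) = -1/(2*x^2).
  As x -> infinity, F(x) -> 0 (since p = 3 > 1).
  So int = F(infinity) - F(2) = 0 - (-1/8) = 1/8.
  Finite, so by the integral test, the series converges.

converges


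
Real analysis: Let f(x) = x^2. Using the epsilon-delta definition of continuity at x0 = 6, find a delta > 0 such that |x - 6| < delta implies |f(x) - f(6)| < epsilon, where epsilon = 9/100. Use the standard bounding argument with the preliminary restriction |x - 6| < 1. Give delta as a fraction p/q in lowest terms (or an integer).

Factor: |x^2 - (6)^2| = |x - 6| * |x + 6|.
Impose |x - 6| < 1 first. Then |x + 6| = |(x - 6) + 2*(6)| <= |x - 6| + 2*|6| < 1 + 12 = 13.
So |x^2 - (6)^2| < delta * 13.
We need delta * 13 <= 9/100, i.e. delta <= 9/100/13 = 9/1300.
Since 9/1300 < 1, this is tighter than 1; take delta = 9/1300.
So delta = 9/1300 works.

9/1300


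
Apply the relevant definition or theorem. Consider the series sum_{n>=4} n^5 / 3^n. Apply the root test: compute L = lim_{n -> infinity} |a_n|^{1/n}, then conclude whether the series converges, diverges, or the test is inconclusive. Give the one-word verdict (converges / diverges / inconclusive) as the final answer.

Let a_n denote the general term. Form |a_n|^(1/n) and simplify:
|a_n|^(1/n) = n^(5/n)/3
Take the limit as n -> infinity: L = 1/3.
Since L = 1/3 < 1, the root test implies convergence.

converges


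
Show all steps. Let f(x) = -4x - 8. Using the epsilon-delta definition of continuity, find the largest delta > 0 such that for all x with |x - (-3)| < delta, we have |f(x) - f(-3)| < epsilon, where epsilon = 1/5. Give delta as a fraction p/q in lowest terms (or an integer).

We compute f(-3) = -4*(-3) - 8 = 4.
|f(x) - f(-3)| = |-4x - 8 - (4)| = |-4(x - (-3))| = 4|x - (-3)|.
We need 4|x - (-3)| < 1/5, i.e. |x - (-3)| < 1/5 / 4 = 1/20.
So any delta <= 1/20 works. Conversely, if delta > 1/20, then x = -3 + 1/20 satisfies |x - (-3)| = 1/20 < delta but |f(x) - f(-3)| = 4 * 1/20 = 1/5, which is not < 1/5; so no larger delta works.
Hence the largest such delta is 1/20.

1/20


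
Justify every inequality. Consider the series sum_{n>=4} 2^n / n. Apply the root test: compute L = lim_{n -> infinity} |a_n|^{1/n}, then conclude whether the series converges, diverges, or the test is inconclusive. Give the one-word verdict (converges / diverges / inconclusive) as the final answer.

Let a_n denote the general term. Form |a_n|^(1/n) and simplify:
|a_n|^(1/n) = 2/n^(1/n)
Take the limit as n -> infinity: L = 2.
Since L = 2 > 1, the root test implies divergence.

diverges


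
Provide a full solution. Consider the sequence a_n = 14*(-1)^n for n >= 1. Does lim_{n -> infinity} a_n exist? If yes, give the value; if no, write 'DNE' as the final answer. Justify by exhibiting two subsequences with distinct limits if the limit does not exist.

Examine the behaviour of a_n along subsequences.
Even-n subsequence a_{2k} = 14 -> 14. Odd-n subsequence a_{2k+1} = -14 -> -14.
Since these two subsequential limits are 14 and -14, distinct, the full sequence cannot converge (a convergent sequence has all subsequences tending to the same limit). So lim a_n does not exist.

DNE


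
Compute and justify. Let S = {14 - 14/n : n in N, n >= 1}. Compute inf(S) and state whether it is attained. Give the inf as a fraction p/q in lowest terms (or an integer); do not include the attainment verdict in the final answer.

Analysis:
- Values: 0, 7, 28/3, 21/2, ... strictly increasing.
- Minimum is 0 (n=1); inf = 0 (attained).
- 14 - 14/n -> 14 from below; sup = 14, not attained.
Conclusion: inf(S) = 0, attained in S.

0


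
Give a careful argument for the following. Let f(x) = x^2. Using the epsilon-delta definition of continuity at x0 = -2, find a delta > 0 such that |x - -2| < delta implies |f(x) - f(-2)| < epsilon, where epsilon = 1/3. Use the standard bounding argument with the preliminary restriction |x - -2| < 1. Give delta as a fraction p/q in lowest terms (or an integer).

Factor: |x^2 - (-2)^2| = |x - -2| * |x + -2|.
Impose |x - -2| < 1 first. Then |x + -2| = |(x - -2) + 2*(-2)| <= |x - -2| + 2*|-2| < 1 + 4 = 5.
So |x^2 - (-2)^2| < delta * 5.
We need delta * 5 <= 1/3, i.e. delta <= 1/3/5 = 1/15.
Since 1/15 < 1, this is tighter than 1; take delta = 1/15.
So delta = 1/15 works.

1/15


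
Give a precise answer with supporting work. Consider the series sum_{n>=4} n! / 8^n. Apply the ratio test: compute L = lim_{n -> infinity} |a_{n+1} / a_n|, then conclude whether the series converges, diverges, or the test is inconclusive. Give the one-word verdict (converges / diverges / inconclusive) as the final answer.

Let a_n denote the general term. Form the ratio a_{n+1}/a_n and simplify:
a_{n+1}/a_n = n/8 + 1/8
Take the limit as n -> infinity: L = infinity.
Since L = infinity > 1 (or L = infinity), the ratio test implies the series diverges.

diverges


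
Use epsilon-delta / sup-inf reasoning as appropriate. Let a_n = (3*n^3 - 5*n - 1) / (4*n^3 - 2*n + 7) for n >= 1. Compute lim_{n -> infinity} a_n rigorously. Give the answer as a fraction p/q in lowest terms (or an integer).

Divide numerator and denominator by n^3, the highest power:
numerator / n^3 = 3 - 5/n^2 - 1/n^3
denominator / n^3 = 4 - 2/n^2 + 7/n^3
As n -> infinity, all terms of the form c/n^k (k >= 1) tend to 0.
So numerator / n^3 -> 3 and denominator / n^3 -> 4.
Therefore lim a_n = 3/4.

3/4


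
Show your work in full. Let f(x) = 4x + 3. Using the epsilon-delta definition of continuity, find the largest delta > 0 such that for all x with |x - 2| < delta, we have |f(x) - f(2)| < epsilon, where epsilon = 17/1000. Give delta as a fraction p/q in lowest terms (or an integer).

We compute f(2) = 4*(2) + 3 = 11.
|f(x) - f(2)| = |4x + 3 - (11)| = |4(x - 2)| = 4|x - 2|.
We need 4|x - 2| < 17/1000, i.e. |x - 2| < 17/1000 / 4 = 17/4000.
So any delta <= 17/4000 works. Conversely, if delta > 17/4000, then x = 2 + 17/4000 satisfies |x - 2| = 17/4000 < delta but |f(x) - f(2)| = 4 * 17/4000 = 17/1000, which is not < 17/1000; so no larger delta works.
Hence the largest such delta is 17/4000.

17/4000


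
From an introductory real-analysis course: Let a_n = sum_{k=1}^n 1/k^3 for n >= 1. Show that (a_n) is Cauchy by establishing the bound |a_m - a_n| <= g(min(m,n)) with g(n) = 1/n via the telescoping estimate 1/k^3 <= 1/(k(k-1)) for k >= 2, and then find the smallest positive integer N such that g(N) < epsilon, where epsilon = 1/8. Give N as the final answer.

For m > n >= 1: |a_m - a_n| = sum_{k=n+1}^m 1/k^3.
Use 1/k^3 <= 1/(k(k-1)) = 1/(k-1) - 1/k for k >= 2 (which holds since k^3 >= k^2 >= k(k-1) for k >= 2):
sum_{k=n+1}^m 1/k^3 <= sum_{k=n+1}^m (1/(k-1) - 1/k) = 1/n - 1/m <= 1/n.
By symmetry the same bound holds with n,m swapped, so |a_m - a_n| <= 1/min(m,n) = g(min(m,n)). Since g(n) -> 0, (a_n) is Cauchy.
Now solve g(N) < 1/8: 1/N < 1/8 <=> N > 1/(1/8) = 8.
The smallest integer strictly greater than 8 is N = 9.
Check: g(9) = 1/9 < 1/8; g(8) = 1/8 >= 1/8. So N = 9.

9


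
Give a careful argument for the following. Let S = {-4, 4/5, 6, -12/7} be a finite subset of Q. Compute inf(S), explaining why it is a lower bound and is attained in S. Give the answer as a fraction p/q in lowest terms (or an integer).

S is finite, so inf(S) = min(S).
Sorted increasing:
-4, -12/7, 4/5, 6
The extremum is -4.
For every x in S, x >= -4. And -4 is in S, so it is attained.
Therefore inf(S) = -4.

-4


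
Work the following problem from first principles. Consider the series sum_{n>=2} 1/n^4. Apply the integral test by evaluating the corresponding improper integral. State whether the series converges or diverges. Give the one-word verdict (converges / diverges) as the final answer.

Let f(x) = x^(-4). Then f is positive, continuous, and decreasing on [2, infinity), so the integral test applies.
Compute the improper integral int_{2}^infinity f(x) dx:
  antiderivative F(x) = -1/(3*x^3).
  As x -> infinity, F(x) -> 0 (since p = 4 > 1).
  So int = F(infinity) - F(2) = 0 - (-1/24) = 1/24.
  Finite, so by the integral test, the series converges.

converges


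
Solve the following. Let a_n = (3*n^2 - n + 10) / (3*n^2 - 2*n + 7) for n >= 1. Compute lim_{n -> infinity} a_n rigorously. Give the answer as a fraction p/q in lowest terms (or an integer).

Divide numerator and denominator by n^2, the highest power:
numerator / n^2 = 3 - 1/n + 10/n^2
denominator / n^2 = 3 - 2/n + 7/n^2
As n -> infinity, all terms of the form c/n^k (k >= 1) tend to 0.
So numerator / n^2 -> 3 and denominator / n^2 -> 3.
Therefore lim a_n = 1.

1


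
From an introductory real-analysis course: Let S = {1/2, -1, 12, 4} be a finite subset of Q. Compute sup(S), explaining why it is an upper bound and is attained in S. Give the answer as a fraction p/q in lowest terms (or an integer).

S is finite, so sup(S) = max(S).
Sorted decreasing:
12, 4, 1/2, -1
The extremum is 12.
For every x in S, x <= 12. And 12 is in S, so it is attained.
Therefore sup(S) = 12.

12


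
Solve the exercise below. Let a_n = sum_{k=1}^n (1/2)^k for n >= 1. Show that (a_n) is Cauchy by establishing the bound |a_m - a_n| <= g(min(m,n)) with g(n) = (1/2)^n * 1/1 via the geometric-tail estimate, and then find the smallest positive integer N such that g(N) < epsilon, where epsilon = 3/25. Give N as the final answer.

For m > n >= 1: |a_m - a_n| = sum_{k=n+1}^m (1/2)^k < sum_{k=n+1}^infinity (1/2)^k = (1/2)^(n+1) / (1 - 1/2) = (1/2)^n * (1/2) * (2/1) = (1/2)^n * 1/1.
So g(n) = (1/2)^n / 1. Since g(n) -> 0, (a_n) is Cauchy.
Now solve g(N) < 3/25: (1/2)^N / 1 < 3/25 <=> 2^N > 1 / (1 * 3/25) = 25/3.
Check powers of 2: 2^3 = 8 <= 25/3, 2^4 = 16 > 25/3.
So the smallest such N is 4. Check: g(4) = 1/(1 * 16) = 1/16 < 3/25.

4


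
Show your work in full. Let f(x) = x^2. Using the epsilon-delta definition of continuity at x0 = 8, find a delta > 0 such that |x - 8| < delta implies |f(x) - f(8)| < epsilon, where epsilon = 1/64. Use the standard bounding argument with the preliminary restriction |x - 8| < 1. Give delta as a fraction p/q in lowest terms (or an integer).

Factor: |x^2 - (8)^2| = |x - 8| * |x + 8|.
Impose |x - 8| < 1 first. Then |x + 8| = |(x - 8) + 2*(8)| <= |x - 8| + 2*|8| < 1 + 16 = 17.
So |x^2 - (8)^2| < delta * 17.
We need delta * 17 <= 1/64, i.e. delta <= 1/64/17 = 1/1088.
Since 1/1088 < 1, this is tighter than 1; take delta = 1/1088.
So delta = 1/1088 works.

1/1088


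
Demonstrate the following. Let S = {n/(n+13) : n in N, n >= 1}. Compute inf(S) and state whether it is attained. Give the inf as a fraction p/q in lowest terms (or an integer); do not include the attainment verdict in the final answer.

Analysis:
- Values: 1/14, 2/15, 3/16, 4/17, ... strictly increasing.
- Minimum is 1/14 (n=1); inf = 1/14 (attained).
- n/(n+13) = 1 - 13/(n+13) -> 1 from below as n -> infinity, and never equals 1.
- So sup = 1 (not attained).
Conclusion: inf(S) = 1/14, attained in S.

1/14


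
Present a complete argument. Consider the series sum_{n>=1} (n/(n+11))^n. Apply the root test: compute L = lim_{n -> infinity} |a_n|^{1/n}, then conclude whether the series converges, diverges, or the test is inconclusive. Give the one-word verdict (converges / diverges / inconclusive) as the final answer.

Let a_n denote the general term. Form |a_n|^(1/n) and simplify:
|a_n|^(1/n) = n/(n + 11)
Take the limit as n -> infinity: L = 1.
Since L = 1, the root test is inconclusive. (In fact a_n = (n/(n+11))^n -> e^(-11) != 0, so the nth-term test shows divergence; but the root test itself gives no conclusion.)

inconclusive


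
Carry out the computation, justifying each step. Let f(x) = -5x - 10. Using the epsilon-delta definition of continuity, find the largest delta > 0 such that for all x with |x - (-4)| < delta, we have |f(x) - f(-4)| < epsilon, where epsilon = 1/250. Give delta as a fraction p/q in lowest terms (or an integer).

We compute f(-4) = -5*(-4) - 10 = 10.
|f(x) - f(-4)| = |-5x - 10 - (10)| = |-5(x - (-4))| = 5|x - (-4)|.
We need 5|x - (-4)| < 1/250, i.e. |x - (-4)| < 1/250 / 5 = 1/1250.
So any delta <= 1/1250 works. Conversely, if delta > 1/1250, then x = -4 + 1/1250 satisfies |x - (-4)| = 1/1250 < delta but |f(x) - f(-4)| = 5 * 1/1250 = 1/250, which is not < 1/250; so no larger delta works.
Hence the largest such delta is 1/1250.

1/1250


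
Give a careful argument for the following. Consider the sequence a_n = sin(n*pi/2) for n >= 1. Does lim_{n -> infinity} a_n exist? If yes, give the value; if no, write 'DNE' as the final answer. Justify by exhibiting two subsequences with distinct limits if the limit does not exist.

Examine the behaviour of a_n along subsequences.
a_{4k+1} = sin(pi/2 + 2k*pi) = 1 -> 1. a_{4k+3} = sin(3pi/2 + 2k*pi) = -1 -> -1.
Since these two subsequential limits are 1 and -1, distinct, the full sequence cannot converge (a convergent sequence has all subsequences tending to the same limit). So lim a_n does not exist.

DNE


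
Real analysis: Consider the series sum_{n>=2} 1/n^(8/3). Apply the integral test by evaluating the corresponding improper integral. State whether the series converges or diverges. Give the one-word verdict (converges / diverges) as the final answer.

Let f(x) = x^(-8/3). Then f is positive, continuous, and decreasing on [2, infinity), so the integral test applies.
Compute the improper integral int_{2}^infinity f(x) dx:
  antiderivative F(x) = -3/(5*x^(5/3)).
  As x -> infinity, F(x) -> 0 (since p = 8/3 > 1).
  So int = F(infinity) - F(2) = 0 - (-3*2^(1/3)/20) = 3*2^(1/3)/20.
  Finite, so by the integral test, the series converges.

converges


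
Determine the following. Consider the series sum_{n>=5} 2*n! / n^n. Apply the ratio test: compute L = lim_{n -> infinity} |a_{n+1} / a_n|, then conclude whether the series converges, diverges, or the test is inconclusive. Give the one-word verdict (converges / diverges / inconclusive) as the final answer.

Let a_n denote the general term. Form the ratio a_{n+1}/a_n and simplify:
a_{n+1}/a_n = (n/(n + 1))^n
Take the limit as n -> infinity: L = exp(-1).
Since L = exp(-1) < 1, the ratio test implies the series converges.

converges


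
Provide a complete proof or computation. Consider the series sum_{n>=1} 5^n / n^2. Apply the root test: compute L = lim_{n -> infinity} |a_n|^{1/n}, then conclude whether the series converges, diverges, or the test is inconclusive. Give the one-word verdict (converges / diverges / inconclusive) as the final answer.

Let a_n denote the general term. Form |a_n|^(1/n) and simplify:
|a_n|^(1/n) = 5/n^(2/n)
Take the limit as n -> infinity: L = 5.
Since L = 5 > 1, the root test implies divergence.

diverges


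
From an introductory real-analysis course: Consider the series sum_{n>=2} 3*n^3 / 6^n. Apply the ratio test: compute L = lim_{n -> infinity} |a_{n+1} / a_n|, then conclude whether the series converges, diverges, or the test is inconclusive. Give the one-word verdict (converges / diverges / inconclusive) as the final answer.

Let a_n denote the general term. Form the ratio a_{n+1}/a_n and simplify:
a_{n+1}/a_n = (n + 1)^3/(6*n^3)
Take the limit as n -> infinity: L = 1/6.
Since L = 1/6 < 1, the ratio test implies the series converges.

converges


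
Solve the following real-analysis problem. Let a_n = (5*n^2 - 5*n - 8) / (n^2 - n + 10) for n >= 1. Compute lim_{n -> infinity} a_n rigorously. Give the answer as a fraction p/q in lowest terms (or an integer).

Divide numerator and denominator by n^2, the highest power:
numerator / n^2 = 5 - 5/n - 8/n^2
denominator / n^2 = 1 - 1/n + 10/n^2
As n -> infinity, all terms of the form c/n^k (k >= 1) tend to 0.
So numerator / n^2 -> 5 and denominator / n^2 -> 1.
Therefore lim a_n = 5.

5


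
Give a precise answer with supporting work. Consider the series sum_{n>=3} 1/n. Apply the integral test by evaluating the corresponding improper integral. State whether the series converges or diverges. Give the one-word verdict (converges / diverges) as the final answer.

Let f(x) = 1/x. Then f is positive, continuous, and decreasing on [3, infinity), so the integral test applies.
Compute the improper integral int_{3}^infinity f(x) dx:
  antiderivative F(x) = log(x).
  As x -> infinity, log(x) -> infinity.
  So int = infinity - log(3) = infinity. By the integral test, the series diverges.

diverges


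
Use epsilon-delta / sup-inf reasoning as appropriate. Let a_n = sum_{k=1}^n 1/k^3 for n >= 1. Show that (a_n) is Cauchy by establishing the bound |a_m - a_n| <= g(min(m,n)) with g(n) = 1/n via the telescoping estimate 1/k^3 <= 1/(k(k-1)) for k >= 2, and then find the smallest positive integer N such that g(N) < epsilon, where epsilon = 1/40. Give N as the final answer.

For m > n >= 1: |a_m - a_n| = sum_{k=n+1}^m 1/k^3.
Use 1/k^3 <= 1/(k(k-1)) = 1/(k-1) - 1/k for k >= 2 (which holds since k^3 >= k^2 >= k(k-1) for k >= 2):
sum_{k=n+1}^m 1/k^3 <= sum_{k=n+1}^m (1/(k-1) - 1/k) = 1/n - 1/m <= 1/n.
By symmetry the same bound holds with n,m swapped, so |a_m - a_n| <= 1/min(m,n) = g(min(m,n)). Since g(n) -> 0, (a_n) is Cauchy.
Now solve g(N) < 1/40: 1/N < 1/40 <=> N > 1/(1/40) = 40.
The smallest integer strictly greater than 40 is N = 41.
Check: g(41) = 1/41 < 1/40; g(40) = 1/40 >= 1/40. So N = 41.

41


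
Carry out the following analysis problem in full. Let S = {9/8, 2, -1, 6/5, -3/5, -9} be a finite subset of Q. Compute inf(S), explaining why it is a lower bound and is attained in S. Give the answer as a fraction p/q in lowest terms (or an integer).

S is finite, so inf(S) = min(S).
Sorted increasing:
-9, -1, -3/5, 9/8, 6/5, 2
The extremum is -9.
For every x in S, x >= -9. And -9 is in S, so it is attained.
Therefore inf(S) = -9.

-9


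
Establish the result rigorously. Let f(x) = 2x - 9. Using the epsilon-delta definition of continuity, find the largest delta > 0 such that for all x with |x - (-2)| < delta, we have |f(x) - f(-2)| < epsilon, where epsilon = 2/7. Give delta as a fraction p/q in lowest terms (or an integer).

We compute f(-2) = 2*(-2) - 9 = -13.
|f(x) - f(-2)| = |2x - 9 - (-13)| = |2(x - (-2))| = 2|x - (-2)|.
We need 2|x - (-2)| < 2/7, i.e. |x - (-2)| < 2/7 / 2 = 1/7.
So any delta <= 1/7 works. Conversely, if delta > 1/7, then x = -2 + 1/7 satisfies |x - (-2)| = 1/7 < delta but |f(x) - f(-2)| = 2 * 1/7 = 2/7, which is not < 2/7; so no larger delta works.
Hence the largest such delta is 1/7.

1/7


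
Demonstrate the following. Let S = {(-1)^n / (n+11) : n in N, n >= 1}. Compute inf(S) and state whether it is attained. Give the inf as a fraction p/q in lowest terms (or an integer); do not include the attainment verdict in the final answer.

Analysis:
- Values: -1/12, 1/13, -1/14, 1/15, -1/16, ...
- Positive terms (even n): 1/(2+11), 1/(4+11), ... decreasing -> max = 1/13 (n=2).
- Negative terms (odd n): -1/(1+11), -1/(3+11), ... increasing -> min = -1/12 (n=1).
- So sup = 1/13 (attained at n=2); inf = -1/12 (attained at n=1).
Conclusion: inf(S) = -1/12, attained in S.

-1/12


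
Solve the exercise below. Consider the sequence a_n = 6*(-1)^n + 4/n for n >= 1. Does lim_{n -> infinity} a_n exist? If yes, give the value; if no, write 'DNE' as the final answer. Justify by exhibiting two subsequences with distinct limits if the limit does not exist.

Examine the behaviour of a_n along subsequences.
a_{2k} = 6 + 4/(2k) -> 6. a_{2k+1} = -6 + 4/(2k+1) -> -6.
Since these two subsequential limits are 6 and -6, distinct, the full sequence cannot converge (a convergent sequence has all subsequences tending to the same limit). So lim a_n does not exist.

DNE


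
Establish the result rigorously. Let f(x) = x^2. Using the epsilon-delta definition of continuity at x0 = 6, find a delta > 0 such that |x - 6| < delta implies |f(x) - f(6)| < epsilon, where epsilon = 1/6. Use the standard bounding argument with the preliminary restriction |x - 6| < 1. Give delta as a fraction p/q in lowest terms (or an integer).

Factor: |x^2 - (6)^2| = |x - 6| * |x + 6|.
Impose |x - 6| < 1 first. Then |x + 6| = |(x - 6) + 2*(6)| <= |x - 6| + 2*|6| < 1 + 12 = 13.
So |x^2 - (6)^2| < delta * 13.
We need delta * 13 <= 1/6, i.e. delta <= 1/6/13 = 1/78.
Since 1/78 < 1, this is tighter than 1; take delta = 1/78.
So delta = 1/78 works.

1/78


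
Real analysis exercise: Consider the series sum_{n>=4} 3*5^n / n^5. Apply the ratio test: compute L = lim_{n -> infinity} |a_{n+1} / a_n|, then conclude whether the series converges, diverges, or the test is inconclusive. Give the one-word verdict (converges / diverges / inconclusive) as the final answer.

Let a_n denote the general term. Form the ratio a_{n+1}/a_n and simplify:
a_{n+1}/a_n = 5*n^5/(n + 1)^5
Take the limit as n -> infinity: L = 5.
Since L = 5 > 1 (or L = infinity), the ratio test implies the series diverges.

diverges


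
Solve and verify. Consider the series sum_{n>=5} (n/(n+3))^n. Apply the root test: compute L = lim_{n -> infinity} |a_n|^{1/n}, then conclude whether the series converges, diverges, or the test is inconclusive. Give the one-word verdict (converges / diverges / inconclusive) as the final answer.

Let a_n denote the general term. Form |a_n|^(1/n) and simplify:
|a_n|^(1/n) = n/(n + 3)
Take the limit as n -> infinity: L = 1.
Since L = 1, the root test is inconclusive. (In fact a_n = (n/(n+3))^n -> e^(-3) != 0, so the nth-term test shows divergence; but the root test itself gives no conclusion.)

inconclusive


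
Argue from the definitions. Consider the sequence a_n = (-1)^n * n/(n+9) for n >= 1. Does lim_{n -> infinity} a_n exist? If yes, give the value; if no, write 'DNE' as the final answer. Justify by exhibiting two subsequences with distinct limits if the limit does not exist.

Examine the behaviour of a_n along subsequences.
a_{2k} = 2k/(2k+9) -> 1. a_{2k+1} = -(2k+1)/(2k+10) -> -1.
Since these two subsequential limits are 1 and -1, distinct, the full sequence cannot converge (a convergent sequence has all subsequences tending to the same limit). So lim a_n does not exist.

DNE


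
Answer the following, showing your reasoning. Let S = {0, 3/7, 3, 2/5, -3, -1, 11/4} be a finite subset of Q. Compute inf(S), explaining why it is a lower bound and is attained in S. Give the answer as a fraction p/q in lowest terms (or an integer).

S is finite, so inf(S) = min(S).
Sorted increasing:
-3, -1, 0, 2/5, 3/7, 11/4, 3
The extremum is -3.
For every x in S, x >= -3. And -3 is in S, so it is attained.
Therefore inf(S) = -3.

-3


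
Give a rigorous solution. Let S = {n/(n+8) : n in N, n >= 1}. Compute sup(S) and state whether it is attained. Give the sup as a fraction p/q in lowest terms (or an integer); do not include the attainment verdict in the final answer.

Analysis:
- Values: 1/9, 1/5, 3/11, 1/3, ... strictly increasing.
- Minimum is 1/9 (n=1); inf = 1/9 (attained).
- n/(n+8) = 1 - 8/(n+8) -> 1 from below as n -> infinity, and never equals 1.
- So sup = 1 (not attained).
Conclusion: sup(S) = 1, not attained in S.

1


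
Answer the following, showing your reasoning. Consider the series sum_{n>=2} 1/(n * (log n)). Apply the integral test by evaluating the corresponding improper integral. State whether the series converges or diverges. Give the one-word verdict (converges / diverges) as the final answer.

Let f(x) = 1/(x*log(x)). Then f is positive, continuous, and decreasing on [2, infinity), so the integral test applies.
Compute the improper integral int_{2}^infinity f(x) dx:
  antiderivative F(x) = log(log(x)).
  F(x) = log(log(x)) -> infinity as x -> infinity. The integral diverges, so by the integral test, the series diverges.

diverges


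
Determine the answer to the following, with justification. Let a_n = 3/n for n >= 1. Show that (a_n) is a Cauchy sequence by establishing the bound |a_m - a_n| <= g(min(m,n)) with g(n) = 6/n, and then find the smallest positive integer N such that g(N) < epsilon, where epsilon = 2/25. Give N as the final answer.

For any m, n >= 1, by the triangle inequality:
|a_m - a_n| = |3/m - 3/n| <= 3*1/m + 3*1/n <= 6/min(m,n).
So g(n) = 6/n bounds the Cauchy difference. Since g(n) -> 0, (a_n) is Cauchy.
Now solve g(N) < 2/25: 6/N < 2/25 <=> N > 6 / (2/25) = 75.
The smallest integer strictly greater than 75 is N = 76.
Check: g(76) = 6/76 = 3/38 < 2/25; g(75) = 2/25 >= 2/25. So N = 76.

76


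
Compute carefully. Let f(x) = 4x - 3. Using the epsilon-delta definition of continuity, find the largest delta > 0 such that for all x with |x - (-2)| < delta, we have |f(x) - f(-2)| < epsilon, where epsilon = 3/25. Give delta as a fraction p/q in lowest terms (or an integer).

We compute f(-2) = 4*(-2) - 3 = -11.
|f(x) - f(-2)| = |4x - 3 - (-11)| = |4(x - (-2))| = 4|x - (-2)|.
We need 4|x - (-2)| < 3/25, i.e. |x - (-2)| < 3/25 / 4 = 3/100.
So any delta <= 3/100 works. Conversely, if delta > 3/100, then x = -2 + 3/100 satisfies |x - (-2)| = 3/100 < delta but |f(x) - f(-2)| = 4 * 3/100 = 3/25, which is not < 3/25; so no larger delta works.
Hence the largest such delta is 3/100.

3/100


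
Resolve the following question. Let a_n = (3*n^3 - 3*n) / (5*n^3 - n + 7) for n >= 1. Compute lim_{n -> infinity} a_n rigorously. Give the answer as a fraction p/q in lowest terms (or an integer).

Divide numerator and denominator by n^3, the highest power:
numerator / n^3 = 3 - 3/n^2
denominator / n^3 = 5 - 1/n^2 + 7/n^3
As n -> infinity, all terms of the form c/n^k (k >= 1) tend to 0.
So numerator / n^3 -> 3 and denominator / n^3 -> 5.
Therefore lim a_n = 3/5.

3/5


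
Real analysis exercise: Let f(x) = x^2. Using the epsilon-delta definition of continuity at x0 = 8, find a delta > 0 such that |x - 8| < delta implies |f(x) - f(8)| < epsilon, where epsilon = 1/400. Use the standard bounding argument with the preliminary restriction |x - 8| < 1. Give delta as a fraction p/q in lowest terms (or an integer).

Factor: |x^2 - (8)^2| = |x - 8| * |x + 8|.
Impose |x - 8| < 1 first. Then |x + 8| = |(x - 8) + 2*(8)| <= |x - 8| + 2*|8| < 1 + 16 = 17.
So |x^2 - (8)^2| < delta * 17.
We need delta * 17 <= 1/400, i.e. delta <= 1/400/17 = 1/6800.
Since 1/6800 < 1, this is tighter than 1; take delta = 1/6800.
So delta = 1/6800 works.

1/6800


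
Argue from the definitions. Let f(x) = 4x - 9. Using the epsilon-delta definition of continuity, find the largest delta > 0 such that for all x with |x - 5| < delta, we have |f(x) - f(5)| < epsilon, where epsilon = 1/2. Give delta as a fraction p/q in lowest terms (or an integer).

We compute f(5) = 4*(5) - 9 = 11.
|f(x) - f(5)| = |4x - 9 - (11)| = |4(x - 5)| = 4|x - 5|.
We need 4|x - 5| < 1/2, i.e. |x - 5| < 1/2 / 4 = 1/8.
So any delta <= 1/8 works. Conversely, if delta > 1/8, then x = 5 + 1/8 satisfies |x - 5| = 1/8 < delta but |f(x) - f(5)| = 4 * 1/8 = 1/2, which is not < 1/2; so no larger delta works.
Hence the largest such delta is 1/8.

1/8


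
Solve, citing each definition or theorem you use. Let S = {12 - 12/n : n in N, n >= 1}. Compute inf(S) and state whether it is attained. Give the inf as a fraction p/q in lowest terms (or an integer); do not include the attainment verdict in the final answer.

Analysis:
- Values: 0, 6, 8, 9, ... strictly increasing.
- Minimum is 0 (n=1); inf = 0 (attained).
- 12 - 12/n -> 12 from below; sup = 12, not attained.
Conclusion: inf(S) = 0, attained in S.

0


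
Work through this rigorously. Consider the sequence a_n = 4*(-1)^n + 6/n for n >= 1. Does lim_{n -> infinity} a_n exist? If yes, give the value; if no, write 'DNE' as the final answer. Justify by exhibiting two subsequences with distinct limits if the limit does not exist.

Examine the behaviour of a_n along subsequences.
a_{2k} = 4 + 6/(2k) -> 4. a_{2k+1} = -4 + 6/(2k+1) -> -4.
Since these two subsequential limits are 4 and -4, distinct, the full sequence cannot converge (a convergent sequence has all subsequences tending to the same limit). So lim a_n does not exist.

DNE


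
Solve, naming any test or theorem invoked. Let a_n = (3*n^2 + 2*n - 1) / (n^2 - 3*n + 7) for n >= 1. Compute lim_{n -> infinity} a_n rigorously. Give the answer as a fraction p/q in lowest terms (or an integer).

Divide numerator and denominator by n^2, the highest power:
numerator / n^2 = 3 + 2/n - 1/n^2
denominator / n^2 = 1 - 3/n + 7/n^2
As n -> infinity, all terms of the form c/n^k (k >= 1) tend to 0.
So numerator / n^2 -> 3 and denominator / n^2 -> 1.
Therefore lim a_n = 3.

3


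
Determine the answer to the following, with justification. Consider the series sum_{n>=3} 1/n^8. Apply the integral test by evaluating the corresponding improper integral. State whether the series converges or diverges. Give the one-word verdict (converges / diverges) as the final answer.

Let f(x) = x^(-8). Then f is positive, continuous, and decreasing on [3, infinity), so the integral test applies.
Compute the improper integral int_{3}^infinity f(x) dx:
  antiderivative F(x) = -1/(7*x^7).
  As x -> infinity, F(x) -> 0 (since p = 8 > 1).
  So int = F(infinity) - F(3) = 0 - (-1/15309) = 1/15309.
  Finite, so by the integral test, the series converges.

converges


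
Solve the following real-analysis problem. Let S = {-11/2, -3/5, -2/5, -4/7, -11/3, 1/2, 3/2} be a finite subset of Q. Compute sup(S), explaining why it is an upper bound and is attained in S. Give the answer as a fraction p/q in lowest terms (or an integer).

S is finite, so sup(S) = max(S).
Sorted decreasing:
3/2, 1/2, -2/5, -4/7, -3/5, -11/3, -11/2
The extremum is 3/2.
For every x in S, x <= 3/2. And 3/2 is in S, so it is attained.
Therefore sup(S) = 3/2.

3/2


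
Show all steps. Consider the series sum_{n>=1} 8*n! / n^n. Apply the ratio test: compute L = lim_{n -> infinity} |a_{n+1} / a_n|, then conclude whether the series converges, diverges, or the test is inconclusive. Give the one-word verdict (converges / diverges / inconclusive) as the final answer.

Let a_n denote the general term. Form the ratio a_{n+1}/a_n and simplify:
a_{n+1}/a_n = (n/(n + 1))^n
Take the limit as n -> infinity: L = exp(-1).
Since L = exp(-1) < 1, the ratio test implies the series converges.

converges


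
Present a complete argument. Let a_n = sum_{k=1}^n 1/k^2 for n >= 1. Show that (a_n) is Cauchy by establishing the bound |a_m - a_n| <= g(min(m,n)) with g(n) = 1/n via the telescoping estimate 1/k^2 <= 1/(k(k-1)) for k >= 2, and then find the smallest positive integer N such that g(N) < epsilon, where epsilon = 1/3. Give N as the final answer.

For m > n >= 1: |a_m - a_n| = sum_{k=n+1}^m 1/k^2.
Use 1/k^2 <= 1/(k(k-1)) = 1/(k-1) - 1/k for k >= 2:
sum_{k=n+1}^m 1/k^2 <= sum_{k=n+1}^m (1/(k-1) - 1/k) = 1/n - 1/m <= 1/n.
By symmetry the same bound holds with n,m swapped, so |a_m - a_n| <= 1/min(m,n) = g(min(m,n)). Since g(n) -> 0, (a_n) is Cauchy.
Now solve g(N) < 1/3: 1/N < 1/3 <=> N > 1/(1/3) = 3.
The smallest integer strictly greater than 3 is N = 4.
Check: g(4) = 1/4 < 1/3; g(3) = 1/3 >= 1/3. So N = 4.

4


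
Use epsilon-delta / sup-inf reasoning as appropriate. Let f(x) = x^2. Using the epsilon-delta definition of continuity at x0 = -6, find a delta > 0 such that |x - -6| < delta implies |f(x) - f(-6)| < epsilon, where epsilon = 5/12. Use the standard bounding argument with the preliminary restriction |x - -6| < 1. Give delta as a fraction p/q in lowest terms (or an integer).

Factor: |x^2 - (-6)^2| = |x - -6| * |x + -6|.
Impose |x - -6| < 1 first. Then |x + -6| = |(x - -6) + 2*(-6)| <= |x - -6| + 2*|-6| < 1 + 12 = 13.
So |x^2 - (-6)^2| < delta * 13.
We need delta * 13 <= 5/12, i.e. delta <= 5/12/13 = 5/156.
Since 5/156 < 1, this is tighter than 1; take delta = 5/156.
So delta = 5/156 works.

5/156


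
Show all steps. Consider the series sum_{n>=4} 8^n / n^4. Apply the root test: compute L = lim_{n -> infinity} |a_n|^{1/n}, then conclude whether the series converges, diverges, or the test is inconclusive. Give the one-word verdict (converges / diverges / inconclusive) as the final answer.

Let a_n denote the general term. Form |a_n|^(1/n) and simplify:
|a_n|^(1/n) = 8/n^(4/n)
Take the limit as n -> infinity: L = 8.
Since L = 8 > 1, the root test implies divergence.

diverges


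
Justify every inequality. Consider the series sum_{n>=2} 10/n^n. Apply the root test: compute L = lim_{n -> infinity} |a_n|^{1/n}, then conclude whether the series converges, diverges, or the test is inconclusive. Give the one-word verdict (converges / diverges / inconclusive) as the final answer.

Let a_n denote the general term. Form |a_n|^(1/n) and simplify:
|a_n|^(1/n) = 10^(1/n)/n
Take the limit as n -> infinity: L = 0.
Since L = 0 < 1, the root test implies convergence.

converges


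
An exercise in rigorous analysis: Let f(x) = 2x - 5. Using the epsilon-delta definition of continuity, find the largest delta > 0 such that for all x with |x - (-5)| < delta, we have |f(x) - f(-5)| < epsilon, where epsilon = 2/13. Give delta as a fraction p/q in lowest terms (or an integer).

We compute f(-5) = 2*(-5) - 5 = -15.
|f(x) - f(-5)| = |2x - 5 - (-15)| = |2(x - (-5))| = 2|x - (-5)|.
We need 2|x - (-5)| < 2/13, i.e. |x - (-5)| < 2/13 / 2 = 1/13.
So any delta <= 1/13 works. Conversely, if delta > 1/13, then x = -5 + 1/13 satisfies |x - (-5)| = 1/13 < delta but |f(x) - f(-5)| = 2 * 1/13 = 2/13, which is not < 2/13; so no larger delta works.
Hence the largest such delta is 1/13.

1/13


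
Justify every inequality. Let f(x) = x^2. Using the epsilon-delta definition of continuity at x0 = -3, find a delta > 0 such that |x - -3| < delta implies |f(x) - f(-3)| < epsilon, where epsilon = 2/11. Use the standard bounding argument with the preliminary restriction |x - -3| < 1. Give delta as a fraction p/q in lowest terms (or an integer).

Factor: |x^2 - (-3)^2| = |x - -3| * |x + -3|.
Impose |x - -3| < 1 first. Then |x + -3| = |(x - -3) + 2*(-3)| <= |x - -3| + 2*|-3| < 1 + 6 = 7.
So |x^2 - (-3)^2| < delta * 7.
We need delta * 7 <= 2/11, i.e. delta <= 2/11/7 = 2/77.
Since 2/77 < 1, this is tighter than 1; take delta = 2/77.
So delta = 2/77 works.

2/77


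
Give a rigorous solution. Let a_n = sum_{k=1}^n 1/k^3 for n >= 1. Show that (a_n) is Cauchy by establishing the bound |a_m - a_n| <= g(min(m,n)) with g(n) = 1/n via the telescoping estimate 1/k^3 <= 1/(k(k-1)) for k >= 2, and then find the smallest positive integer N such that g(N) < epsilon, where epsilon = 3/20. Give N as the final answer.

For m > n >= 1: |a_m - a_n| = sum_{k=n+1}^m 1/k^3.
Use 1/k^3 <= 1/(k(k-1)) = 1/(k-1) - 1/k for k >= 2 (which holds since k^3 >= k^2 >= k(k-1) for k >= 2):
sum_{k=n+1}^m 1/k^3 <= sum_{k=n+1}^m (1/(k-1) - 1/k) = 1/n - 1/m <= 1/n.
By symmetry the same bound holds with n,m swapped, so |a_m - a_n| <= 1/min(m,n) = g(min(m,n)). Since g(n) -> 0, (a_n) is Cauchy.
Now solve g(N) < 3/20: 1/N < 3/20 <=> N > 1/(3/20) = 20/3.
The smallest integer strictly greater than 20/3 is N = 7.
Check: g(7) = 1/7 < 3/20; g(6) = 1/6 >= 3/20. So N = 7.

7


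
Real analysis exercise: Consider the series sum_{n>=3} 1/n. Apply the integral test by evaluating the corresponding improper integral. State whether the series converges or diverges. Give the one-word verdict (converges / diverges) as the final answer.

Let f(x) = 1/x. Then f is positive, continuous, and decreasing on [3, infinity), so the integral test applies.
Compute the improper integral int_{3}^infinity f(x) dx:
  antiderivative F(x) = log(x).
  As x -> infinity, log(x) -> infinity.
  So int = infinity - log(3) = infinity. By the integral test, the series diverges.

diverges
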